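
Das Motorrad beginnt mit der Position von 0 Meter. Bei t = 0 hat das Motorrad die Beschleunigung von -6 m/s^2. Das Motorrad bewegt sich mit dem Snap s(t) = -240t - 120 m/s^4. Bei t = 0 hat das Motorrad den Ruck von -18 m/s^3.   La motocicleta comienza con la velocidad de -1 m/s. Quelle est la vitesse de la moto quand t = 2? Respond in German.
Wir müssen die Stammfunktion unserer Gleichung für den Snap s(t) = -240·t - 120 3-mal finden. Die Stammfunktion von dem Snap ist der Ruck. Mit j(0) = -18 erhalten wir j(t) = -120·t^2 - 120·t - 18. Durch Integration von dem Ruck und Verwendung der Anfangsbedingung a(0) = -6, erhalten wir a(t) = -40·t^3 - 60·t^2 - 18·t - 6. Mit ∫a(t)dt und Anwendung von v(0) = -1, finden wir v(t) = -10·t^4 - 20·t^3 - 9·t^2 - 6·t - 1. Wir haben die Geschwindigkeit v(t) = -10·t^4 - 20·t^3 - 9·t^2 - 6·t - 1. Durch Einsetzen von t = 2: v(2) = -369.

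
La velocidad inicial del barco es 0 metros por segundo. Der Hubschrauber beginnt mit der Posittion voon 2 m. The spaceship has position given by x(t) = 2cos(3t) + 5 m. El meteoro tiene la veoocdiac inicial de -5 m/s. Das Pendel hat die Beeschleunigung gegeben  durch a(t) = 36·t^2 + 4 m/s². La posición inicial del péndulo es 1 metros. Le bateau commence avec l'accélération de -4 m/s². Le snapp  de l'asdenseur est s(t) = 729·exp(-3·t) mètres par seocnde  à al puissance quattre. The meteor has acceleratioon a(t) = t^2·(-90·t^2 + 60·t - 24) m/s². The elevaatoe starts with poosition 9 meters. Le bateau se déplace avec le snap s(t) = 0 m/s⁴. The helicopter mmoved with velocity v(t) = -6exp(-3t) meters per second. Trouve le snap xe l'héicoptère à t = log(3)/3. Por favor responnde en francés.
En partant de la vitesse v(t) = -6·exp(-3·t), nous prenons 3 dérivées. En prenant d/dt de v(t), nous trouvons a(t) = 18·exp(-3·t). En prenant d/dt de a(t), nous trouvons j(t) = -54·exp(-3·t). En prenant d/dt de j(t), nous trouvons s(t) = 162·exp(-3·t). De l'équation du snap s(t) = 162·exp(-3·t), nous substituons t = log(3)/3 pour obtenir s = 54.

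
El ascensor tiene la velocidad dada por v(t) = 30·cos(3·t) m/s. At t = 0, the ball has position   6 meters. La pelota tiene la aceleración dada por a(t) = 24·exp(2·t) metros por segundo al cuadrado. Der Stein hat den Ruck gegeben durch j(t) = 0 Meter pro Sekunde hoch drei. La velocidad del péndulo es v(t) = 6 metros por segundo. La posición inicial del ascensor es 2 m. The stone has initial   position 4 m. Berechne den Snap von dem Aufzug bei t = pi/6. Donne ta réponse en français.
En partant de la vitesse v(t) = 30·cos(3·t), nous prenons 3 dérivées. La dérivée de la vitesse donne l'accélération: a(t) = -90·sin(3·t). En prenant d/dt de a(t), nous trouvons j(t) = -270·cos(3·t). La dérivée du jerk donne le snap: s(t) = 810·sin(3·t). Nous avons le snap s(t) = 810·sin(3·t). En substituant t = pi/6: s(pi/6) = 810.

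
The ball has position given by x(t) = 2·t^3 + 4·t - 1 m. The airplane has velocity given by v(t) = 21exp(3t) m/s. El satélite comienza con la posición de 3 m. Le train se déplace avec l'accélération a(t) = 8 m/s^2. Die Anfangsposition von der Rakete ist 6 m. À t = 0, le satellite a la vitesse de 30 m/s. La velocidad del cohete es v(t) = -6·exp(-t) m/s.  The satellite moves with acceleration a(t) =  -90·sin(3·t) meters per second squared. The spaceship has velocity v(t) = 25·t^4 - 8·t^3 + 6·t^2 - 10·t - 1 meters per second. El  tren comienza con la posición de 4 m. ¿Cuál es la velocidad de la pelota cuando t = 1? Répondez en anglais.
Starting from position x(t) = 2·t^3 + 4·t - 1, we take 1 derivative. Differentiating position, we get velocity: v(t) = 6·t^2 + 4. From the given velocity equation v(t) = 6·t^2 + 4, we substitute t = 1 to get v = 10.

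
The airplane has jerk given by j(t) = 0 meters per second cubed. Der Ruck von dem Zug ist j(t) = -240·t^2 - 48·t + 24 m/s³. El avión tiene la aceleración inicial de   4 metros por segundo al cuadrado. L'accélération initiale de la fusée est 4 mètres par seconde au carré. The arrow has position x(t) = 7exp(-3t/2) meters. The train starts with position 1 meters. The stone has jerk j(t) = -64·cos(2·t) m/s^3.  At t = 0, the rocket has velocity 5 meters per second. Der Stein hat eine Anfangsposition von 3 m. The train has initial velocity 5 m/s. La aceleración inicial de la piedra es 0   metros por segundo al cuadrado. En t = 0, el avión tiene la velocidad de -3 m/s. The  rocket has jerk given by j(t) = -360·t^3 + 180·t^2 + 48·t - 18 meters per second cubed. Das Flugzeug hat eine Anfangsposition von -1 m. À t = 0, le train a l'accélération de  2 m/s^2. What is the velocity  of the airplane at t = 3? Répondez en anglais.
We need to integrate our jerk equation j(t) = 0 2 times. The antiderivative of jerk is acceleration. Using a(0) = 4, we get a(t) = 4. Integrating acceleration and using the initial condition v(0) = -3, we get v(t) = 4·t - 3. We have velocity v(t) = 4·t - 3. Substituting t = 3: v(3) = 9.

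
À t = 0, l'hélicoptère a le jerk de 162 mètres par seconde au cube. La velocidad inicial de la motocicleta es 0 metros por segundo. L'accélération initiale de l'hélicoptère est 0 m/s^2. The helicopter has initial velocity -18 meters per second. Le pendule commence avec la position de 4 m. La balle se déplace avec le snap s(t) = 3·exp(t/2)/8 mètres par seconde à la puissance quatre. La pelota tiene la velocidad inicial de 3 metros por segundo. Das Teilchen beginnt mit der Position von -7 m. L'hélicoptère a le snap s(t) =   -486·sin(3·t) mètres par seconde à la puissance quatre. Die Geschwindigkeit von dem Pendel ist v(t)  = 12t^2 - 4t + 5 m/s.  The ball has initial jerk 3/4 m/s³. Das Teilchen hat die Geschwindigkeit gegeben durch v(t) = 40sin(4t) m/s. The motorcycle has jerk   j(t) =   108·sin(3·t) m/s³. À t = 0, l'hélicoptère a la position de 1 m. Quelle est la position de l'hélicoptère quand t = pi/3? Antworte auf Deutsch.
Ausgehend von dem Snap s(t) = -486·sin(3·t), nehmen wir 4 Stammfunktionen. Mit ∫s(t)dt und Anwendung von j(0) = 162, finden wir j(t) = 162·cos(3·t). Die Stammfunktion von dem Ruck ist die Beschleunigung. Mit a(0) = 0 erhalten wir a(t) = 54·sin(3·t). Das Integral von der Beschleunigung ist die Geschwindigkeit. Mit v(0) = -18 erhalten wir v(t) = -18·cos(3·t). Mit ∫v(t)dt und Anwendung von x(0) = 1, finden wir x(t) = 1 - 6·sin(3·t). Wir haben die Position x(t) = 1 - 6·sin(3·t). Durch Einsetzen von t = pi/3: x(pi/3) = 1.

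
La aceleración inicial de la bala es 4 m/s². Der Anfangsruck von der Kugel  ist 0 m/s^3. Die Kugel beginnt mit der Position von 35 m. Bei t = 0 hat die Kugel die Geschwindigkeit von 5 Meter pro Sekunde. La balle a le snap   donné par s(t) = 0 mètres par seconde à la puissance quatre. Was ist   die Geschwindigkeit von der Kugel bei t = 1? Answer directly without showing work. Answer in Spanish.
v(1) = 9.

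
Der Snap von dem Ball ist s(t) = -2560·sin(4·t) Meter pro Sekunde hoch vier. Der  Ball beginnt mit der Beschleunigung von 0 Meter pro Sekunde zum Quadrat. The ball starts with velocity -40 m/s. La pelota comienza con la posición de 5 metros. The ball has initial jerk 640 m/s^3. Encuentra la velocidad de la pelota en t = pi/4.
Partiendo del snap s(t) = -2560·sin(4·t), tomamos 3 integrales. Tomando ∫s(t)dt y aplicando j(0) = 640, encontramos j(t) = 640·cos(4·t). La antiderivada de la sacudida es la aceleración. Usando a(0) = 0, obtenemos a(t) = 160·sin(4·t). Integrando la aceleración y usando la condición inicial v(0) = -40, obtenemos v(t) = -40·cos(4·t). De la ecuación de la velocidad v(t) = -40·cos(4·t), sustituimos t = pi/4 para obtener v = 40.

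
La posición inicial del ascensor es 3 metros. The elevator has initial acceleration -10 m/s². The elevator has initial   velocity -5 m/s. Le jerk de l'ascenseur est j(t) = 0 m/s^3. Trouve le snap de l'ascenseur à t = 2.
En partant du jerk j(t) = 0, nous prenons 1 dérivée. En dérivant le jerk, nous obtenons le snap: s(t) = 0. En utilisant s(t) = 0 et en substituant t = 2, nous trouvons s = 0.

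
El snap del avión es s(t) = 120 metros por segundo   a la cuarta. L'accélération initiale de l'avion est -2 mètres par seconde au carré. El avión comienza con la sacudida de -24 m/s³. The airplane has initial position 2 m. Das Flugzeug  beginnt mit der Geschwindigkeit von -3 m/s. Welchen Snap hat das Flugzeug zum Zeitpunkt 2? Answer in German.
Aus der Gleichung für den Snap s(t) = 120, setzen wir t = 2 ein und erhalten s = 120.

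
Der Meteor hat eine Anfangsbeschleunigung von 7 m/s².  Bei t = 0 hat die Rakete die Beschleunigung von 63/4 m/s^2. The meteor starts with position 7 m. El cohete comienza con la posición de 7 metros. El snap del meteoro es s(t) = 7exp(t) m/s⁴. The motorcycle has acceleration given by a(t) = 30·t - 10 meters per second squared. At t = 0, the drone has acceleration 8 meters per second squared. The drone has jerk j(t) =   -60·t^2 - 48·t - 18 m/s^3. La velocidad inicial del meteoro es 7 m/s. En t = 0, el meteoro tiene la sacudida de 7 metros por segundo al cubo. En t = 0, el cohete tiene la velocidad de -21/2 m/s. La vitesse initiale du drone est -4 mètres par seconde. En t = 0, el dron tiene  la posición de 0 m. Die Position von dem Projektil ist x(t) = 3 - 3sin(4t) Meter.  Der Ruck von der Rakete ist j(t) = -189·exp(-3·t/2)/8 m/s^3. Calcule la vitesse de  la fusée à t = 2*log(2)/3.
En partant du jerk j(t) = -189·exp(-3·t/2)/8, nous prenons 2 primitives. En prenant ∫j(t)dt et en appliquant a(0) = 63/4, nous trouvons a(t) = 63·exp(-3·t/2)/4. En prenant ∫a(t)dt et en appliquant v(0) = -21/2, nous trouvons v(t) = -21·exp(-3·t/2)/2. En utilisant v(t) = -21·exp(-3·t/2)/2 et en substituant t = 2*log(2)/3, nous trouvons v = -21/4.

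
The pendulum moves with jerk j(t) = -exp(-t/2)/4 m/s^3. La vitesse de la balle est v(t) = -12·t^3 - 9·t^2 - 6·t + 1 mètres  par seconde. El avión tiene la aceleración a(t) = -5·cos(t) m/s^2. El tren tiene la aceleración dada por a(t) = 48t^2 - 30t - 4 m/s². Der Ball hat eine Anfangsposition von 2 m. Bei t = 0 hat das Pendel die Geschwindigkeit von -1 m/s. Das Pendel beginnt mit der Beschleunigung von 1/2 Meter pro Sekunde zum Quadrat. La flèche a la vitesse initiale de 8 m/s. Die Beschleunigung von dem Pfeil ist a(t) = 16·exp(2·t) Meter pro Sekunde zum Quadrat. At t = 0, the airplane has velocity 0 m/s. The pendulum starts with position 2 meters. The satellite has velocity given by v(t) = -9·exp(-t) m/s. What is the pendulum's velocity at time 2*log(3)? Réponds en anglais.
To solve this, we need to take 2 antiderivatives of our jerk equation j(t) = -exp(-t/2)/4. The antiderivative of jerk is acceleration. Using a(0) = 1/2, we get a(t) = exp(-t/2)/2. The antiderivative of acceleration is velocity. Using v(0) = -1, we get v(t) = -exp(-t/2). We have velocity v(t) = -exp(-t/2). Substituting t = 2*log(3): v(2*log(3)) = -1/3.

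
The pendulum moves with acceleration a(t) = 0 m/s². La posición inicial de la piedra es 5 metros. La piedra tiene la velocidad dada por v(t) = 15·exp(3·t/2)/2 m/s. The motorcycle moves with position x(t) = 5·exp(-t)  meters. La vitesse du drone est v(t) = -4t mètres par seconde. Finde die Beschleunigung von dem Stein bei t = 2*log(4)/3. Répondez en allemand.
Um dies zu lösen, müssen wir 1 Ableitung unserer Gleichung für die Geschwindigkeit v(t) = 15·exp(3·t/2)/2 nehmen. Mit d/dt von v(t) finden wir a(t) = 45·exp(3·t/2)/4. Wir haben die Beschleunigung a(t) = 45·exp(3·t/2)/4. Durch Einsetzen von t = 2*log(4)/3: a(2*log(4)/3) = 45.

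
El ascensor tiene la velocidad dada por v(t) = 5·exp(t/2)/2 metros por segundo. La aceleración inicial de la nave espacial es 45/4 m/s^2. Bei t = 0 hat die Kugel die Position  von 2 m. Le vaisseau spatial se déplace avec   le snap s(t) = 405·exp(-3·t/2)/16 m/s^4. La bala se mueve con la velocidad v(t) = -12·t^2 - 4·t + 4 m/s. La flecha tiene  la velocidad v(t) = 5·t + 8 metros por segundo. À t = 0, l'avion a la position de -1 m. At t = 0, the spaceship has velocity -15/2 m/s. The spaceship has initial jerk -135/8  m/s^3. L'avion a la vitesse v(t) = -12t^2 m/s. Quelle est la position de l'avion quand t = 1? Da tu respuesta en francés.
Nous devons intégrer notre équation de la vitesse v(t) = -12·t^2 1 fois. La primitive de la vitesse est la position. En utilisant x(0) = -1, nous obtenons x(t) = -4·t^3 - 1. Nous avons la position x(t) = -4·t^3 - 1. En substituant t = 1: x(1) = -5.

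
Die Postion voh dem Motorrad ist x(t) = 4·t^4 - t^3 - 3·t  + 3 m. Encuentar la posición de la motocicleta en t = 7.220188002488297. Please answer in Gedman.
Mit x(t) = 4·t^4 - t^3 - 3·t + 3 und Einsetzen von t = 7.220188002488297, finden wir x = 10475.5555039450.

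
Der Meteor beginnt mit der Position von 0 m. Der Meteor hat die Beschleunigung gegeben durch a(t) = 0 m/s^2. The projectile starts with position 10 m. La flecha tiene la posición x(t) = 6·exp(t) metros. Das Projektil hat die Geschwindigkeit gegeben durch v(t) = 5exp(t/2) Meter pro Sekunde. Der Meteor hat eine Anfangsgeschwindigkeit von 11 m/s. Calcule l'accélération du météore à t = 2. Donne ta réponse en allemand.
Wir haben die Beschleunigung a(t) = 0. Durch Einsetzen von t = 2: a(2) = 0.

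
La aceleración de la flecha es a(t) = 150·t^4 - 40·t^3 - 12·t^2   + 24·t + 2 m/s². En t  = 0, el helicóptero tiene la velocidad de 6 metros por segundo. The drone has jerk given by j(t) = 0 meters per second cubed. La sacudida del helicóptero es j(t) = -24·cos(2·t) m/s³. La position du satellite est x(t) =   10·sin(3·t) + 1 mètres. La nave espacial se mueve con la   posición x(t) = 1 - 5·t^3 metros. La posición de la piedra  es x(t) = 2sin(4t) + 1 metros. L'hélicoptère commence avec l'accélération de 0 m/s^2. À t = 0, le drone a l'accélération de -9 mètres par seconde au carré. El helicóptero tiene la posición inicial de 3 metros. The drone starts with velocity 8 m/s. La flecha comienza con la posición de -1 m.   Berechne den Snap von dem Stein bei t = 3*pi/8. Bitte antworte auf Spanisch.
Debemos derivar nuestra ecuación de la posición x(t) = 2·sin(4·t) + 1 4 veces. La derivada de la posición da la velocidad: v(t) = 8·cos(4·t). La derivada de la velocidad da la aceleración: a(t) = -32·sin(4·t). Tomando d/dt de a(t), encontramos j(t) = -128·cos(4·t). Tomando d/dt de j(t), encontramos s(t) = 512·sin(4·t). Usando s(t) = 512·sin(4·t) y sustituyendo t = 3*pi/8, encontramos s = -512.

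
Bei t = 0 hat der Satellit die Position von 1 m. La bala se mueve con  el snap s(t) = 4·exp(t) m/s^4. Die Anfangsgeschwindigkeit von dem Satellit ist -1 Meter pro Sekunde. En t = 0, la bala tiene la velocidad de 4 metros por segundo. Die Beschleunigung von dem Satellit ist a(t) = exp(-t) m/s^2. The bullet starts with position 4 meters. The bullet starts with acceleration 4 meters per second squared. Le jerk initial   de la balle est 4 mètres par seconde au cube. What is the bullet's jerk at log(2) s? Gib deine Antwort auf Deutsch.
Um dies zu lösen, müssen wir 1 Stammfunktion unserer Gleichung für den Snap s(t) = 4·exp(t) finden. Die Stammfunktion von dem Snap, mit j(0) = 4, ergibt den Ruck: j(t) = 4·exp(t). Aus der Gleichung für den Ruck j(t) = 4·exp(t), setzen wir t = log(2) ein und erhalten j = 8.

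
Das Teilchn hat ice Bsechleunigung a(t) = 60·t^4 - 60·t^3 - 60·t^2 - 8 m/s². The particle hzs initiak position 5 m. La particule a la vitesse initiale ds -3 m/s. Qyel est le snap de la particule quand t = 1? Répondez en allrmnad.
Ausgehend von der Beschleunigung a(t) = 60·t^4 - 60·t^3 - 60·t^2 - 8, nehmen wir 2 Ableitungen. Die Ableitung von der Beschleunigung ergibt den Ruck: j(t) = 240·t^3 - 180·t^2 - 120·t. Die Ableitung von dem Ruck ergibt den Snap: s(t) = 720·t^2 - 360·t - 120. Aus der Gleichung für den Snap s(t) = 720·t^2 - 360·t - 120, setzen wir t = 1 ein und erhalten s = 240.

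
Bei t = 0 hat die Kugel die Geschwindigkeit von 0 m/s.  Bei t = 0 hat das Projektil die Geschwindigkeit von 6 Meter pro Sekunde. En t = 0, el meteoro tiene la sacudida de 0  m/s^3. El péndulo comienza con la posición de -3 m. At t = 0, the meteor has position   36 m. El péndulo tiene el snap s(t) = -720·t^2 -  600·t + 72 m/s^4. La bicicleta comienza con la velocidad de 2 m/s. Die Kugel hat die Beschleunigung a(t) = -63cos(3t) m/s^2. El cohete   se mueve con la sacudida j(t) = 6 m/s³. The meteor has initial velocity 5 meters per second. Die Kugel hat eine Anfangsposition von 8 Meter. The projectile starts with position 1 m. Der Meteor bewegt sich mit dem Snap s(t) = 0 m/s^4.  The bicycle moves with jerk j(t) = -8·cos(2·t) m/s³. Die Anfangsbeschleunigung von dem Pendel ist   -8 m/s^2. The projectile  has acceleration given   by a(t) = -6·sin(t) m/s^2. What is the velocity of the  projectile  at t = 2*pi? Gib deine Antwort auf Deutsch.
Wir müssen das Integral unserer Gleichung für die Beschleunigung a(t) = -6·sin(t) 1-mal finden. Mit ∫a(t)dt und Anwendung von v(0) = 6, finden wir v(t) = 6·cos(t). Wir haben die Geschwindigkeit v(t) = 6·cos(t). Durch Einsetzen von t = 2*pi: v(2*pi) = 6.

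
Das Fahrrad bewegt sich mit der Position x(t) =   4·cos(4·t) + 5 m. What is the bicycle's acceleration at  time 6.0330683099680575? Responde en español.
Para resolver esto, necesitamos tomar 2 derivadas de nuestra ecuación de la posición x(t) = 4·cos(4·t) + 5. Tomando d/dt de x(t), encontramos v(t) = -16·sin(4·t). Derivando la velocidad, obtenemos la aceleración: a(t) = -64·cos(4·t). Usando a(t) = -64·cos(4·t) y sustituyendo t = 6.0330683099680575, encontramos a = -34.5541406515539.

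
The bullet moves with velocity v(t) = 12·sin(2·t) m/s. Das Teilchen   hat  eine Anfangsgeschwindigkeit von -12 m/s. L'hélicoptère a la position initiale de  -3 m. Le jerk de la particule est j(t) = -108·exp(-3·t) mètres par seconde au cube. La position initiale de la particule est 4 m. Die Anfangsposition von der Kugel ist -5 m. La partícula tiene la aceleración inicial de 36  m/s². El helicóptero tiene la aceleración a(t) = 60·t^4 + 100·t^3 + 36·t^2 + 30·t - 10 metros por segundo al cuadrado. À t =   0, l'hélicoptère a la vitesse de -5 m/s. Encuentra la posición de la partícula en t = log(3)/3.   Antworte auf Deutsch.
Um dies zu lösen, müssen wir 3 Integrale unserer Gleichung für den Ruck j(t) = -108·exp(-3·t) finden. Durch Integration von dem Ruck und Verwendung der Anfangsbedingung a(0) = 36, erhalten wir a(t) = 36·exp(-3·t). Mit ∫a(t)dt und Anwendung von v(0) = -12, finden wir v(t) = -12·exp(-3·t). Das Integral von der Geschwindigkeit ist die Position. Mit x(0) = 4 erhalten wir x(t) = 4·exp(-3·t). Wir haben die Position x(t) = 4·exp(-3·t). Durch Einsetzen von t = log(3)/3: x(log(3)/3) = 4/3.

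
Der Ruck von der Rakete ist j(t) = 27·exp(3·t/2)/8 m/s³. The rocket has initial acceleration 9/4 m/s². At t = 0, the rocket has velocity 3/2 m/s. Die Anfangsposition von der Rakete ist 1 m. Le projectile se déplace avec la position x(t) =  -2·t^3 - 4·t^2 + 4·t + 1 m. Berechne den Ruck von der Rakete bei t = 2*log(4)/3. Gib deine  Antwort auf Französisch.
De l'équation du jerk j(t) = 27·exp(3·t/2)/8, nous substituons t = 2*log(4)/3 pour obtenir j = 27/2.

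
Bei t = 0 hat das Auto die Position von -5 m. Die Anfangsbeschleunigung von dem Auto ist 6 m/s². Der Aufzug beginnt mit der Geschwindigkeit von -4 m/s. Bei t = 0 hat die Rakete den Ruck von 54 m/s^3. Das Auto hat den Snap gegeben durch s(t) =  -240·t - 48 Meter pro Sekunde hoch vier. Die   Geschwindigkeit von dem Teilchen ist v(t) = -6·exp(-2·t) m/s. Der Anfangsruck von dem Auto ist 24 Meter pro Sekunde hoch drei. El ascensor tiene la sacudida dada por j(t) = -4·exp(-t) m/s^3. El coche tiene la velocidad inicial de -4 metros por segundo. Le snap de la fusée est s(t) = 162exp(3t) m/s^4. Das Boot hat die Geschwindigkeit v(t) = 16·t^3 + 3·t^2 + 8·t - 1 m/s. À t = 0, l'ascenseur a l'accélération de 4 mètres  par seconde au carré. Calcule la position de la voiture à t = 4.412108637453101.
Nous devons trouver l'intégrale de notre équation du snap s(t) = -240·t - 48 4 fois. En prenant ∫s(t)dt et en appliquant j(0) = 24, nous trouvons j(t) = -120·t^2 - 48·t + 24. La primitive du jerk, avec a(0) = 6, donne l'accélération: a(t) = -40·t^3 - 24·t^2 + 24·t + 6. En intégrant l'accélération et en utilisant la condition initiale v(0) = -4, nous obtenons v(t) = -10·t^4 - 8·t^3 + 12·t^2 + 6·t - 4. L'intégrale de la vitesse est la position. En utilisant x(0) = -5, nous obtenons x(t) = -2·t^5 - 2·t^4 + 4·t^3 + 3·t^2 - 4·t - 5. De l'équation de la position x(t) = -2·t^5 - 2·t^4 + 4·t^3 + 3·t^2 - 4·t - 5, nous substituons t = 4.412108637453101 pour obtenir x = -3722.55581788643.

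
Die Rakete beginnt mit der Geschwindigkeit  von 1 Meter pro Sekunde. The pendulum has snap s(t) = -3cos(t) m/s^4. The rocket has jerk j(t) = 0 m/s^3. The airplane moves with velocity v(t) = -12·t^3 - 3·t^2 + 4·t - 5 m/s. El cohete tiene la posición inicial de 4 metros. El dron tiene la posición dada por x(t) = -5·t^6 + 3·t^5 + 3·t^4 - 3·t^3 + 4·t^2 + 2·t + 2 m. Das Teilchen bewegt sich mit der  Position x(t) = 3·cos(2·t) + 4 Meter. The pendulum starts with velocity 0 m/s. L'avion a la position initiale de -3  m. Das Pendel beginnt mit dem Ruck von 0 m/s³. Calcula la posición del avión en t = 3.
Necesitamos integrar nuestra ecuación de la velocidad v(t) = -12·t^3 - 3·t^2 + 4·t - 5 1 vez. Integrando la velocidad y usando la condición inicial x(0) = -3, obtenemos x(t) = -3·t^4 - t^3 + 2·t^2 - 5·t - 3. De la ecuación de la posición x(t) = -3·t^4 - t^3 + 2·t^2 - 5·t - 3, sustituimos t = 3 para obtener x = -270.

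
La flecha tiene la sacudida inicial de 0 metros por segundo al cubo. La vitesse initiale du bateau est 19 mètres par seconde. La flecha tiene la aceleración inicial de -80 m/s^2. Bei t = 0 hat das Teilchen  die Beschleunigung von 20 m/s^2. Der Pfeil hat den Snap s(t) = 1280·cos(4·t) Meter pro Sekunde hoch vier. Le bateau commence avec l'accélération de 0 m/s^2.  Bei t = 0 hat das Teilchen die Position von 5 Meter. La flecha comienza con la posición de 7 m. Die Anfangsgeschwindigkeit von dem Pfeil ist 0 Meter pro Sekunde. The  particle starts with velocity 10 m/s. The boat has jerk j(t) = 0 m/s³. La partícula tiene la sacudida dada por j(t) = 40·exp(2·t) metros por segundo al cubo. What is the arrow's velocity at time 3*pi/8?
To find the answer, we compute 3 integrals of s(t) = 1280·cos(4·t). The antiderivative of snap is jerk. Using j(0) = 0, we get j(t) = 320·sin(4·t). Finding the integral of j(t) and using a(0) = -80: a(t) = -80·cos(4·t). Taking ∫a(t)dt and applying v(0) = 0, we find v(t) = -20·sin(4·t). Using v(t) = -20·sin(4·t) and substituting t = 3*pi/8, we find v = 20.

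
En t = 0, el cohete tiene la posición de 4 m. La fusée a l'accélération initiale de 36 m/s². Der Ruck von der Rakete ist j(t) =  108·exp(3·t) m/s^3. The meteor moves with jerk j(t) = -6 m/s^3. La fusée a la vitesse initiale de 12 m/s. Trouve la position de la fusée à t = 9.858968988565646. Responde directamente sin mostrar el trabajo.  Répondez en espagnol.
En t = 9.858968988565646, x = 27999319628232.5.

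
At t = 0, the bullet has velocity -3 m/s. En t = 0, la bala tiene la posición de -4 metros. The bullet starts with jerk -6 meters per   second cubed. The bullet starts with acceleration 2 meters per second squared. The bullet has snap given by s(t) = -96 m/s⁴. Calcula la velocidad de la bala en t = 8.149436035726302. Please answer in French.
Nous devons intégrer notre équation du snap s(t) = -96 3 fois. La primitive du snap est le jerk. En utilisant j(0) = -6, nous obtenons j(t) = -96·t - 6. La primitive du jerk est l'accélération. En utilisant a(0) = 2, nous obtenons a(t) = -48·t^2 - 6·t + 2. L'intégrale de l'accélération est la vitesse. En utilisant v(0) = -3, nous obtenons v(t) = -16·t^3 - 3·t^2 + 2·t - 3. En utilisant v(t) = -16·t^3 - 3·t^2 + 2·t - 3 et en substituant t = 8.149436035726302, nous trouvons v = -8845.63709943570.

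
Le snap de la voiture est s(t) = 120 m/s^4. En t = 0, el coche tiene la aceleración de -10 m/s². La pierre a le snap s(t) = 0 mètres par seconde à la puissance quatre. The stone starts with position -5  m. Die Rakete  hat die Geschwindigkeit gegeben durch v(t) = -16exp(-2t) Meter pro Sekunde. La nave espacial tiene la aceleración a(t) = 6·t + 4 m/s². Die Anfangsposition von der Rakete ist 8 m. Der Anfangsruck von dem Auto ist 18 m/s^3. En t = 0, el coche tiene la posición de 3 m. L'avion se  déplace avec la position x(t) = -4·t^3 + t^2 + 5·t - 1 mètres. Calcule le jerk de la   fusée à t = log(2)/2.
Nous devons dériver notre équation de la vitesse v(t) = -16·exp(-2·t) 2 fois. En dérivant la vitesse, nous obtenons l'accélération: a(t) = 32·exp(-2·t). En prenant d/dt de a(t), nous trouvons j(t) = -64·exp(-2·t). En utilisant j(t) = -64·exp(-2·t) et en substituant t = log(2)/2, nous trouvons j = -32.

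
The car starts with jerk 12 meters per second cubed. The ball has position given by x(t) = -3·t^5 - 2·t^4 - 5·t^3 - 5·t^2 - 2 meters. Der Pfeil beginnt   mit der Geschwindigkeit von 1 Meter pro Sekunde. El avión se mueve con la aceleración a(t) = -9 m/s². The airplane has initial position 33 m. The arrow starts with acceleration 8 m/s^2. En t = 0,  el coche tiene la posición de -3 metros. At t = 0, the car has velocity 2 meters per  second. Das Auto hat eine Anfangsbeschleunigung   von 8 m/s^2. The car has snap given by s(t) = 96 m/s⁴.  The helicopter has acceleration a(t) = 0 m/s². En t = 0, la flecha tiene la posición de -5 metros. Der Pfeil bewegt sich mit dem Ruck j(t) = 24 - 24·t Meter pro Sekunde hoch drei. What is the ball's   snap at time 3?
We must differentiate our position equation x(t) = -3·t^5 - 2·t^4 - 5·t^3 - 5·t^2 - 2 4 times. Taking d/dt of x(t), we find v(t) = -15·t^4 - 8·t^3 - 15·t^2 - 10·t. The derivative of velocity gives acceleration: a(t) = -60·t^3 - 24·t^2 - 30·t - 10. The derivative of acceleration gives jerk: j(t) = -180·t^2 - 48·t - 30. Taking d/dt of j(t), we find s(t) = -360·t - 48. We have snap s(t) = -360·t - 48. Substituting t = 3: s(3) = -1128.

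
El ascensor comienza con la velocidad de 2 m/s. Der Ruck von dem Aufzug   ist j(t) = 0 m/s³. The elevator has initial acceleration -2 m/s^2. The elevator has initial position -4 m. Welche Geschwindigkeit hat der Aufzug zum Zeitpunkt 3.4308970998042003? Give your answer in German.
Ausgehend von dem Ruck j(t) = 0, nehmen wir 2 Stammfunktionen. Die Stammfunktion von dem Ruck ist die Beschleunigung. Mit a(0) = -2 erhalten wir a(t) = -2. Durch Integration von der Beschleunigung und Verwendung der Anfangsbedingung v(0) = 2, erhalten wir v(t) = 2 - 2·t. Wir haben die Geschwindigkeit v(t) = 2 - 2·t. Durch Einsetzen von t = 3.4308970998042003: v(3.4308970998042003) = -4.86179419960840.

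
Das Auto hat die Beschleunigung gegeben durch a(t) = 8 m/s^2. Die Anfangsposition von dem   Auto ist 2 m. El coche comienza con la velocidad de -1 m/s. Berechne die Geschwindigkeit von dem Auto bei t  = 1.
Wir müssen die Stammfunktion unserer Gleichung für die Beschleunigung a(t) = 8 1-mal finden. Die Stammfunktion von der Beschleunigung, mit v(0) = -1, ergibt die Geschwindigkeit: v(t) = 8·t - 1. Wir haben die Geschwindigkeit v(t) = 8·t - 1. Durch Einsetzen von t = 1: v(1) = 7.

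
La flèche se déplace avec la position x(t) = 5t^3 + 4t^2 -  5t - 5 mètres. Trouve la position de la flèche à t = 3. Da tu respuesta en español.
Tenemos la posición x(t) = 5·t^3 + 4·t^2 - 5·t - 5. Sustituyendo t = 3: x(3) = 151.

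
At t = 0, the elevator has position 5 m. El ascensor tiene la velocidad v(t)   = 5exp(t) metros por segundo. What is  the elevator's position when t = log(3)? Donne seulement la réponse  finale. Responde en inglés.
x(log(3)) = 15.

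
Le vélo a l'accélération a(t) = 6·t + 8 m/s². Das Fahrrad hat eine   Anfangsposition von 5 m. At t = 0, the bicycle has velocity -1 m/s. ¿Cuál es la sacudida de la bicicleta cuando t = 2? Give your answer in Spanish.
Debemos derivar nuestra ecuación de la aceleración a(t) = 6·t + 8 1 vez. Tomando d/dt de a(t), encontramos j(t) = 6. De la ecuación de la sacudida j(t) = 6, sustituimos t = 2 para obtener j = 6.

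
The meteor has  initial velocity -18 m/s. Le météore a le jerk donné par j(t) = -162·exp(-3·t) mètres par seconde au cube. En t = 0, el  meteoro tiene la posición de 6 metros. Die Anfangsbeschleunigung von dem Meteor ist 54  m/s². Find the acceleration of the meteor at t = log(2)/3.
Starting from jerk j(t) = -162·exp(-3·t), we take 1 integral. Finding the integral of j(t) and using a(0) = 54: a(t) = 54·exp(-3·t). From the given acceleration equation a(t) = 54·exp(-3·t), we substitute t = log(2)/3 to get a = 27.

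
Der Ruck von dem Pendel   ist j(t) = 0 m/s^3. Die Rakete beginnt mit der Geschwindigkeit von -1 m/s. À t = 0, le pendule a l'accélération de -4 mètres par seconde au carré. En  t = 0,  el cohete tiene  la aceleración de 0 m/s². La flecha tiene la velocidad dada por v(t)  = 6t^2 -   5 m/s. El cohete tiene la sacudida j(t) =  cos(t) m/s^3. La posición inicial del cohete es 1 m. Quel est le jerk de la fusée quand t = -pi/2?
En utilisant j(t) = cos(t) et en substituant t = -pi/2, nous trouvons j = 0.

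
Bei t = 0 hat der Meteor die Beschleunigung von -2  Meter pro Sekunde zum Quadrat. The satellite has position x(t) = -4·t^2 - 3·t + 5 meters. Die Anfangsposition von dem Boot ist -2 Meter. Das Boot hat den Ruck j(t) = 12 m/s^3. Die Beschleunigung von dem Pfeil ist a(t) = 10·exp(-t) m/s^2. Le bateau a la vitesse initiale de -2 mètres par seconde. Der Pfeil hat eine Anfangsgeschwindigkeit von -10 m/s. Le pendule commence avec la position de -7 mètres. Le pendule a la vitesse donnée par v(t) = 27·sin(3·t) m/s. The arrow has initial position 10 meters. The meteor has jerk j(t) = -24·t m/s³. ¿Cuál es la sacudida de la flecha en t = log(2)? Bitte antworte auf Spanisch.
Partiendo de la aceleración a(t) = 10·exp(-t), tomamos 1 derivada. Tomando d/dt de a(t), encontramos j(t) = -10·exp(-t). De la ecuación de la sacudida j(t) = -10·exp(-t), sustituimos t = log(2) para obtener j = -5.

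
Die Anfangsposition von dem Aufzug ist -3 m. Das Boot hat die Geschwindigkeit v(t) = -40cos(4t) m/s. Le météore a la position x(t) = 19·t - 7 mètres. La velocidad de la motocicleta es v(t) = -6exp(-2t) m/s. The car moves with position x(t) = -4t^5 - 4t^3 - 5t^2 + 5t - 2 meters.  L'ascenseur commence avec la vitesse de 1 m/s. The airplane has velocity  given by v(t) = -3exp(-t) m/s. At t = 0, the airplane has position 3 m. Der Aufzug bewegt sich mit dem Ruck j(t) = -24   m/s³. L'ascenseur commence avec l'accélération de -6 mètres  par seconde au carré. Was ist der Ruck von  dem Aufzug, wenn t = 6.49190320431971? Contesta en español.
Usando j(t) = -24 y sustituyendo t = 6.49190320431971, encontramos j = -24.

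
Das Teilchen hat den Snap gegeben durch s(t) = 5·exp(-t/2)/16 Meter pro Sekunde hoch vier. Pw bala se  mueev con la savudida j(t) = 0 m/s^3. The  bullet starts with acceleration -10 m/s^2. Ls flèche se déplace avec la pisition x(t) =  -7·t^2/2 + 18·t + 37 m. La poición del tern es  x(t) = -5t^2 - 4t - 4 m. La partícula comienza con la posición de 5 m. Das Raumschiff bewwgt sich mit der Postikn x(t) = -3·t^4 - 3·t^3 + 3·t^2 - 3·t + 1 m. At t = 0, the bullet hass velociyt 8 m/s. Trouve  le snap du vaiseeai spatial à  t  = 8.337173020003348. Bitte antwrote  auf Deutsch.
Um dies zu lösen, müssen wir 4 Ableitungen unserer Gleichung für die Position x(t) = -3·t^4 - 3·t^3 + 3·t^2 - 3·t + 1 nehmen. Durch Ableiten von der Position erhalten wir die Geschwindigkeit: v(t) = -12·t^3 - 9·t^2 + 6·t - 3. Mit d/dt von v(t) finden wir a(t) = -36·t^2 - 18·t + 6. Durch Ableiten von der Beschleunigung erhalten wir den Ruck: j(t) = -72·t - 18. Die Ableitung von dem Ruck ergibt den Snap: s(t) = -72. Mit s(t) = -72 und Einsetzen von t = 8.337173020003348, finden wir s = -72.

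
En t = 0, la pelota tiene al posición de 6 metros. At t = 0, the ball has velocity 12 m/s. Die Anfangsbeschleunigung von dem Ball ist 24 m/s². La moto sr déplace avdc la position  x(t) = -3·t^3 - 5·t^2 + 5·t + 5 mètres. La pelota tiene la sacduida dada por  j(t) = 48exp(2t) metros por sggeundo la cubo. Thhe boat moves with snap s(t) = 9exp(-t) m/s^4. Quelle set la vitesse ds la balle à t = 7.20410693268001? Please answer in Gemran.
Wir müssen die Stammfunktion unserer Gleichung für den Ruck j(t) = 48·exp(2·t) 2-mal finden. Mit ∫j(t)dt und Anwendung von a(0) = 24, finden wir a(t) = 24·exp(2·t). Das Integral von der Beschleunigung, mit v(0) = 12, ergibt die Geschwindigkeit: v(t) = 12·exp(2·t). Mit v(t) = 12·exp(2·t) und Einsetzen von t = 7.20410693268001, finden wir v = 21706460.9786882.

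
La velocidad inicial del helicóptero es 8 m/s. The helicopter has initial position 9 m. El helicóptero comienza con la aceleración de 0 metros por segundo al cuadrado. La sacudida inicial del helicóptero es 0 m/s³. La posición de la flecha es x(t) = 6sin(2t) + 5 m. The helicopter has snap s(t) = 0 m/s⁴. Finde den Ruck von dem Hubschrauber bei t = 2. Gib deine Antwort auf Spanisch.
Necesitamos integrar nuestra ecuación del snap s(t) = 0 1 vez. Integrando el snap y usando la condición inicial j(0) = 0, obtenemos j(t) = 0. Tenemos la sacudida j(t) = 0. Sustituyendo t = 2: j(2) = 0.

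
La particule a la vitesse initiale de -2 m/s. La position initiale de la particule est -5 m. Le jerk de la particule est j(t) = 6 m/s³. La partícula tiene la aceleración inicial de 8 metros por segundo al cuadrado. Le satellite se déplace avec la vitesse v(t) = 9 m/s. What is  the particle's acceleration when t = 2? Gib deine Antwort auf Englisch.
We need to integrate our jerk equation j(t) = 6 1 time. The integral of jerk, with a(0) = 8, gives acceleration: a(t) = 6·t + 8. We have acceleration a(t) = 6·t + 8. Substituting t = 2: a(2) = 20.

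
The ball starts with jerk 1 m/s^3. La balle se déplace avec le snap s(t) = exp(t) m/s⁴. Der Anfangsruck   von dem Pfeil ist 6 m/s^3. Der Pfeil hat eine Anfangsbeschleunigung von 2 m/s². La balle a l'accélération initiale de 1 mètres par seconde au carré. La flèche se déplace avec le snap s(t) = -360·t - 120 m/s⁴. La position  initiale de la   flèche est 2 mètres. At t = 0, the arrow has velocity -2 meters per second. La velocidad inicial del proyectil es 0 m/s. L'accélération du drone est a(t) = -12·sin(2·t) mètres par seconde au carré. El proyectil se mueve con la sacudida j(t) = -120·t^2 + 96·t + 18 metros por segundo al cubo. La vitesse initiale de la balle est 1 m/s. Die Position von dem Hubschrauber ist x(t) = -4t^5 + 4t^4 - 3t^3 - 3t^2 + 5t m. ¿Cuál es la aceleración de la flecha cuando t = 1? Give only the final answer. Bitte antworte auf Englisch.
At t = 1, a = -112.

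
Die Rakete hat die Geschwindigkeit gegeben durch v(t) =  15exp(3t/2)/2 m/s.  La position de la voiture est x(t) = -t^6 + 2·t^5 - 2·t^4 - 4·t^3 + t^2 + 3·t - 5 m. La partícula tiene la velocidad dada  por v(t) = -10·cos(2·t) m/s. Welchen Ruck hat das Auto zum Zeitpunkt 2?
Wir müssen unsere Gleichung für die Position x(t) = -t^6 + 2·t^5 - 2·t^4 - 4·t^3 + t^2 + 3·t - 5 3-mal ableiten. Die Ableitung von der Position ergibt die Geschwindigkeit: v(t) = -6·t^5 + 10·t^4 - 8·t^3 - 12·t^2 + 2·t + 3. Durch Ableiten von der Geschwindigkeit erhalten wir die Beschleunigung: a(t) = -30·t^4 + 40·t^3 - 24·t^2 - 24·t + 2. Die Ableitung von der Beschleunigung ergibt den Ruck: j(t) = -120·t^3 + 120·t^2 - 48·t - 24. Aus der Gleichung für den Ruck j(t) = -120·t^3 + 120·t^2 - 48·t - 24, setzen wir t = 2 ein und erhalten j = -600.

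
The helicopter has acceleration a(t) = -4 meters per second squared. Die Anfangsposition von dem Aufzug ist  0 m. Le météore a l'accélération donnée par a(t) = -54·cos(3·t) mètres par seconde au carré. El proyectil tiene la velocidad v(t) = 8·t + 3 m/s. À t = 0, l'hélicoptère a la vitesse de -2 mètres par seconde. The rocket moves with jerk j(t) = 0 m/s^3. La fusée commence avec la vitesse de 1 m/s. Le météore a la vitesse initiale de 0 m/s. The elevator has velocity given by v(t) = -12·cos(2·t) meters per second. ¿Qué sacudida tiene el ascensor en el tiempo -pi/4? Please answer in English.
Starting from velocity v(t) = -12·cos(2·t), we take 2 derivatives. The derivative of velocity gives acceleration: a(t) = 24·sin(2·t). Taking d/dt of a(t), we find j(t) = 48·cos(2·t). We have jerk j(t) = 48·cos(2·t). Substituting t = -pi/4: j(-pi/4) = 0.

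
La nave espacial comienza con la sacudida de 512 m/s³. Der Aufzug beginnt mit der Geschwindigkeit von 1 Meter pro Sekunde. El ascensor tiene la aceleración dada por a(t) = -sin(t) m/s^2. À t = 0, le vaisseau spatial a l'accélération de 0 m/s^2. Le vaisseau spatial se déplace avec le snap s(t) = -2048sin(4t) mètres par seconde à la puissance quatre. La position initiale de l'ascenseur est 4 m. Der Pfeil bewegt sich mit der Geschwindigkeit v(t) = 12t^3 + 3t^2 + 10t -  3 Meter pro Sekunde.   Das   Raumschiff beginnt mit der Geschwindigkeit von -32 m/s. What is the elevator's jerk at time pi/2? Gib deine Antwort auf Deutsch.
Um dies zu lösen, müssen wir 1 Ableitung unserer Gleichung für die Beschleunigung a(t) = -sin(t) nehmen. Die Ableitung von der Beschleunigung ergibt den Ruck: j(t) = -cos(t). Aus der Gleichung für den Ruck j(t) = -cos(t), setzen wir t = pi/2 ein und erhalten j = 0.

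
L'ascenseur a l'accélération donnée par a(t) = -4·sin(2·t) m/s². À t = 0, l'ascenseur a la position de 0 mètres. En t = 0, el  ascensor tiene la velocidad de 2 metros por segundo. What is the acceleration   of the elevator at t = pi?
Using a(t) = -4·sin(2·t) and substituting t = pi, we find a = 0.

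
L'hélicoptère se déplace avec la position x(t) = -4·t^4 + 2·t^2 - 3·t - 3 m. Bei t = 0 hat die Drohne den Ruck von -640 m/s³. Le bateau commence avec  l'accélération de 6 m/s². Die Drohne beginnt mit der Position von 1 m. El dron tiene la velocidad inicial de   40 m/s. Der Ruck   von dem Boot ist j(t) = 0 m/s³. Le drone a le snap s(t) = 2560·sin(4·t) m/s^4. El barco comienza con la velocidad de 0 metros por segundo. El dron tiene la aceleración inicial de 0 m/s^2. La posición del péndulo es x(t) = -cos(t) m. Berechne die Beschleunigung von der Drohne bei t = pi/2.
Wir müssen das Integral unserer Gleichung für den Snap s(t) = 2560·sin(4·t) 2-mal finden. Durch Integration von dem Snap und Verwendung der Anfangsbedingung j(0) = -640, erhalten wir j(t) = -640·cos(4·t). Durch Integration von dem Ruck und Verwendung der Anfangsbedingung a(0) = 0, erhalten wir a(t) = -160·sin(4·t). Aus der Gleichung für die Beschleunigung a(t) = -160·sin(4·t), setzen wir t = pi/2 ein und erhalten a = 0.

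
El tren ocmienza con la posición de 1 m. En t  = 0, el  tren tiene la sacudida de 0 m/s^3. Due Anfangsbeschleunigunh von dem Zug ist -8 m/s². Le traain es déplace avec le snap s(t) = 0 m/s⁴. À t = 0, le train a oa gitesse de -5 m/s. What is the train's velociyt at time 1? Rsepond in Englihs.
Starting from snap s(t) = 0, we take 3 antiderivatives. Finding the integral of s(t) and using j(0) = 0: j(t) = 0. The antiderivative of jerk is acceleration. Using a(0) = -8, we get a(t) = -8. Finding the integral of a(t) and using v(0) = -5: v(t) = -8·t - 5. Using v(t) = -8·t - 5 and substituting t = 1, we find v = -13.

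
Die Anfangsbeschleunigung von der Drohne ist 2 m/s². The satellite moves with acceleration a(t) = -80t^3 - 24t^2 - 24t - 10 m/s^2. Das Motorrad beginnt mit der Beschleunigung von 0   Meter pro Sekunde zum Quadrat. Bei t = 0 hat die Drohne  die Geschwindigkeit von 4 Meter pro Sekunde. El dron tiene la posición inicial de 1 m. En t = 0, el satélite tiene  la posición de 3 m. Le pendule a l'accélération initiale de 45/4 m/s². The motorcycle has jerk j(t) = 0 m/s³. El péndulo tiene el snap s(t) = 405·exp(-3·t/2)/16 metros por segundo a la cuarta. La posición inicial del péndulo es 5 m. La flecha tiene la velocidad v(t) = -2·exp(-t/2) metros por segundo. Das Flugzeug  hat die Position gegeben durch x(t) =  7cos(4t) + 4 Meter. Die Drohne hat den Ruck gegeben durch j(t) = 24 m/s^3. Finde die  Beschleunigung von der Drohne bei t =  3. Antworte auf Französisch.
Nous devons intégrer notre équation du jerk j(t) = 24 1 fois. En prenant ∫j(t)dt et en appliquant a(0) = 2, nous trouvons a(t) = 24·t + 2. Nous avons l'accélération a(t) = 24·t + 2. En substituant t = 3: a(3) = 74.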